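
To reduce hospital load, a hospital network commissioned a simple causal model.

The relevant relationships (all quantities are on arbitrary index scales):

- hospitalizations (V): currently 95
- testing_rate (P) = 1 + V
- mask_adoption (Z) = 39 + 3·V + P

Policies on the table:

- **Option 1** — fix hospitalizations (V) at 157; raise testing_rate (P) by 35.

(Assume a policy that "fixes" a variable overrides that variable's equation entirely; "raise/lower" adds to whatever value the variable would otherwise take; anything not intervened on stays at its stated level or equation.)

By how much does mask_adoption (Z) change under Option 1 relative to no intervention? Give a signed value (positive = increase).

283

Baseline:
  V = 95
  P = 1 + 95 = 96
  Z = 39 + 3·95 + 96 = 420
Option 1 (V := 157, P + 35):
  V = 157
  P = 1 + 157 (+35 from intervention) = 193
  Z = 39 + 3·157 + 193 = 703
Change in Z: 703 − 420 = 283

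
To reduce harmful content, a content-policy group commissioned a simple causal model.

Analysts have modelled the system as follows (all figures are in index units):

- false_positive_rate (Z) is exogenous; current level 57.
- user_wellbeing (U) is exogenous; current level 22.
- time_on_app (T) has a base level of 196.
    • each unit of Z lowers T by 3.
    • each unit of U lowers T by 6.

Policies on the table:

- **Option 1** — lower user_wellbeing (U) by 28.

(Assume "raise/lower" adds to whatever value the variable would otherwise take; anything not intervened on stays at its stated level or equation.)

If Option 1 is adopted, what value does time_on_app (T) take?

Option 1 (U − 28):
  Z = 57
  U = 22 − 28 = -6
  T = 196 − 3·57 − 6·(-6) = 61

61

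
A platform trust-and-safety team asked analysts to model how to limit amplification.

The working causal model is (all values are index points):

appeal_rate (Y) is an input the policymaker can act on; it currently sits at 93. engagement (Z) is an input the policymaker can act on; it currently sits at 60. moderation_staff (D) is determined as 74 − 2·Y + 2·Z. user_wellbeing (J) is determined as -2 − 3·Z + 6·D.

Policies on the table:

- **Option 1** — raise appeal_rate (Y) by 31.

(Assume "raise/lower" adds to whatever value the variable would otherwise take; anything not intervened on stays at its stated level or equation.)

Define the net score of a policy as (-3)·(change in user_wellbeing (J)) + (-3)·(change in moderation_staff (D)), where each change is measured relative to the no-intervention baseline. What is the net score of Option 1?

1302

Baseline:
  Y = 93
  Z = 60
  D = 74 − 2·93 + 2·60 = 8
  J = -2 − 3·60 + 6·8 = -134
Option 1 (Y + 31):
  Y = 93 + 31 = 124
  Z = 60
  D = 74 − 2·124 + 2·60 = -54
  J = -2 − 3·60 + 6·(-54) = -506
ΔJ = -506 − (-134) = -372; ΔD = -54 − 8 = -62
Score = (-3)·(-372) + (-3)·(-62) = 1302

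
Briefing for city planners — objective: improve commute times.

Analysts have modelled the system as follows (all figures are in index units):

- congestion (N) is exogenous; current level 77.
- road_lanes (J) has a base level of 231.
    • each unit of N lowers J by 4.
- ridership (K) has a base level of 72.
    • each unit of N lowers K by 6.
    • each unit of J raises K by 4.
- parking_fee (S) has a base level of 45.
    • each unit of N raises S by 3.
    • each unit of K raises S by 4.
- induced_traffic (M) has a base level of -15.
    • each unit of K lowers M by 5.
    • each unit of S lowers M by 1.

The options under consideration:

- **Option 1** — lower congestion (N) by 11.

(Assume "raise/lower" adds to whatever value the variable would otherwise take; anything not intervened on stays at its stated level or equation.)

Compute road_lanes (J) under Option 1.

-33

Option 1 (N − 11):
  N = 77 − 11 = 66
  J = 231 − 4·66 = -33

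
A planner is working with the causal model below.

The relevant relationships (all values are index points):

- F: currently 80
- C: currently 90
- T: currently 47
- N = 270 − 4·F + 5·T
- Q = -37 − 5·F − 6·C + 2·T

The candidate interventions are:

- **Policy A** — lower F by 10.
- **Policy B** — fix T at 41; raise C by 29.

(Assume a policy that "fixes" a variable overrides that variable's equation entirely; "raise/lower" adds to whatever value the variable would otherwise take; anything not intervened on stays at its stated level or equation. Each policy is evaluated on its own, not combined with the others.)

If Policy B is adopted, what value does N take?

155

Policy B (T := 41, C + 29):
  F = 80
  T = 41
  N = 270 − 4·80 + 5·41 = 155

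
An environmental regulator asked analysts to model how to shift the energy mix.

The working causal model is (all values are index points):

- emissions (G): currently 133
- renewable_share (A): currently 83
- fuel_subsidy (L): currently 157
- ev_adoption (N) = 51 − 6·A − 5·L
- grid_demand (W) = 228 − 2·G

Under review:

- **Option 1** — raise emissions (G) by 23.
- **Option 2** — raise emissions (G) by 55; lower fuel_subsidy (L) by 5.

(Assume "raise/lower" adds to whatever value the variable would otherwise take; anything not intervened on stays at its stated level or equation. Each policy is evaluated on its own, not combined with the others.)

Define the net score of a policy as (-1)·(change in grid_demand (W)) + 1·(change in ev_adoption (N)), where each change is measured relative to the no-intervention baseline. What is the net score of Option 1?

Baseline:
  G = 133
  A = 83
  L = 157
  N = 51 − 6·83 − 5·157 = -1232
  W = 228 − 2·133 = -38
Option 1 (G + 23):
  G = 133 + 23 = 156
  A = 83
  L = 157
  N = 51 − 6·83 − 5·157 = -1232
  W = 228 − 2·156 = -84
ΔW = -84 − (-38) = -46; ΔN = -1232 − (-1232) = 0
Score = (-1)·(-46) + 1·0 = 46

46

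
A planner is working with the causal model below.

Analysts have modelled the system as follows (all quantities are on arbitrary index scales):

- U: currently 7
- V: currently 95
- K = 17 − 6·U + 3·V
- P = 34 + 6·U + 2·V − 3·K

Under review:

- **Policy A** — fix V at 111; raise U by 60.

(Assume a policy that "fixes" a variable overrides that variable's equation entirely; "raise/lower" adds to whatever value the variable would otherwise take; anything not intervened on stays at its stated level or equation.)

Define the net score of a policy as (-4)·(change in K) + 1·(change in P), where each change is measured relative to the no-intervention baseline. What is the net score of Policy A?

2576

Baseline:
  U = 7
  V = 95
  K = 17 − 6·7 + 3·95 = 260
  P = 34 + 6·7 + 2·95 − 3·260 = -514
Policy A (V := 111, U + 60):
  U = 7 + 60 = 67
  V = 111
  K = 17 − 6·67 + 3·111 = -52
  P = 34 + 6·67 + 2·111 − 3·(-52) = 814
ΔK = -52 − 260 = -312; ΔP = 814 − (-514) = 1328
Score = (-4)·(-312) + 1·1328 = 2576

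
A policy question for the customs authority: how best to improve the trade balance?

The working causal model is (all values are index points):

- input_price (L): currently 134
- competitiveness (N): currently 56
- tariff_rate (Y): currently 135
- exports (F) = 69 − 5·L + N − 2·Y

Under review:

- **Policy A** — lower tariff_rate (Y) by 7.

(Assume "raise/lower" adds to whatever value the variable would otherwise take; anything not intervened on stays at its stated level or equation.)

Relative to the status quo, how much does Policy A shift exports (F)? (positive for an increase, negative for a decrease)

Baseline:
  L = 134
  N = 56
  Y = 135
  F = 69 − 5·134 + 56 − 2·135 = -815
Policy A (Y − 7):
  L = 134
  N = 56
  Y = 135 − 7 = 128
  F = 69 − 5·134 + 56 − 2·128 = -801
Change in F: -801 − (-815) = 14

14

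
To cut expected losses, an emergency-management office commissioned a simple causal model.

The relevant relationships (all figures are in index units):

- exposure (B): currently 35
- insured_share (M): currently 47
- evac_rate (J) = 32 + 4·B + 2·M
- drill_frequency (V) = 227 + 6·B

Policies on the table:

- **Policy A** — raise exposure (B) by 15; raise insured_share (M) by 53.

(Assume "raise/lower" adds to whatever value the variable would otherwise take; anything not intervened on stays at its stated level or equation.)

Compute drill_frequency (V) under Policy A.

527

Policy A (B + 15, M + 53):
  B = 35 + 15 = 50
  V = 227 + 6·50 = 527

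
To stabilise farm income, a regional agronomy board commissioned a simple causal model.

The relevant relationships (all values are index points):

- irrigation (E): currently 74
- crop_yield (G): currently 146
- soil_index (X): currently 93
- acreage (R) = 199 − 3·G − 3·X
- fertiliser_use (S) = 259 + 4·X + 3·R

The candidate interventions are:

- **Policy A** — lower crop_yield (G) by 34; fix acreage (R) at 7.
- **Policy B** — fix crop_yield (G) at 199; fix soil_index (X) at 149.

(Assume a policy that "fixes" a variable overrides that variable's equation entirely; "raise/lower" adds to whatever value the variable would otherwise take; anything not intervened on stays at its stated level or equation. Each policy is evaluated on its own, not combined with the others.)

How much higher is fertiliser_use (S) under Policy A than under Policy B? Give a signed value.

2332

Policy A (G − 34, R := 7):
  G = 146 − 34 = 112
  X = 93
  R = 7
  S = 259 + 4·93 + 3·7 = 652
Policy B (G := 199, X := 149):
  G = 199
  X = 149
  R = 199 − 3·199 − 3·149 = -845
  S = 259 + 4·149 + 3·(-845) = -1680
S: 652 − (-1680) = 2332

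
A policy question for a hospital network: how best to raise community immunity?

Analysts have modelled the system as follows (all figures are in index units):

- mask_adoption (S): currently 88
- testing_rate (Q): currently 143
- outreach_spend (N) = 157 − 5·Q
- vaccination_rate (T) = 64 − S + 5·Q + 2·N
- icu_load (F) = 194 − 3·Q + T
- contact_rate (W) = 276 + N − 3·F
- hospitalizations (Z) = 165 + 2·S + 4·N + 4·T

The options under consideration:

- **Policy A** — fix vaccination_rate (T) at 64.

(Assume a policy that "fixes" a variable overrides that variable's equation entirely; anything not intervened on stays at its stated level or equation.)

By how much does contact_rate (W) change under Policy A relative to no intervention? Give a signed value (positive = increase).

-1467

Baseline:
  S = 88
  Q = 143
  N = 157 − 5·143 = -558
  T = 64 − 88 + 5·143 + 2·(-558) = -425
  F = 194 − 3·143 + (-425) = -660
  W = 276 + (-558) − 3·(-660) = 1698
Policy A (T := 64):
  S = 88
  Q = 143
  N = 157 − 5·143 = -558
  T = 64
  F = 194 − 3·143 + 64 = -171
  W = 276 + (-558) − 3·(-171) = 231
Change in W: 231 − 1698 = -1467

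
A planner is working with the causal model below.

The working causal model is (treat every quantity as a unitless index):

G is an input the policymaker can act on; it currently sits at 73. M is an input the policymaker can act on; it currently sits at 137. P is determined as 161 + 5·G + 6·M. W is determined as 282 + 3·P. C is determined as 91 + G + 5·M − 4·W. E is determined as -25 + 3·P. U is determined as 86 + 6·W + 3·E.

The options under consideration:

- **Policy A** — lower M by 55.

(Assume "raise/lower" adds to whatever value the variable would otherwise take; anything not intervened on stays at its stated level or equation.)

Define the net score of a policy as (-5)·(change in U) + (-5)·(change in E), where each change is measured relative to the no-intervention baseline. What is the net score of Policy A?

49500

Baseline:
  G = 73
  M = 137
  P = 161 + 5·73 + 6·137 = 1348
  W = 282 + 3·1348 = 4326
  E = -25 + 3·1348 = 4019
  U = 86 + 6·4326 + 3·4019 = 38099
Policy A (M − 55):
  G = 73
  M = 137 − 55 = 82
  P = 161 + 5·73 + 6·82 = 1018
  W = 282 + 3·1018 = 3336
  E = -25 + 3·1018 = 3029
  U = 86 + 6·3336 + 3·3029 = 29189
ΔU = 29189 − 38099 = -8910; ΔE = 3029 − 4019 = -990
Score = (-5)·(-8910) + (-5)·(-990) = 49500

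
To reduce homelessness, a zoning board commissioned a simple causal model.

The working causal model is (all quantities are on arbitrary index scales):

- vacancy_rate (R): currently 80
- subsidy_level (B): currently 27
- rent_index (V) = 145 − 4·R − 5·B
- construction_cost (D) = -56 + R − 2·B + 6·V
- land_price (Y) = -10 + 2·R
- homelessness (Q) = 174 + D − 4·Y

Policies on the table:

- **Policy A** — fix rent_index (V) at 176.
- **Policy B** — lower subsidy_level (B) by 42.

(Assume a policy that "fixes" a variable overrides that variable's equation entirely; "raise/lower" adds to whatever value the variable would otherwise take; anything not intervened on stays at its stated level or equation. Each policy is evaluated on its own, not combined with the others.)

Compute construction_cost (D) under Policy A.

Policy A (V := 176):
  R = 80
  B = 27
  V = 176
  D = -56 + 80 − 2·27 + 6·176 = 1026

1026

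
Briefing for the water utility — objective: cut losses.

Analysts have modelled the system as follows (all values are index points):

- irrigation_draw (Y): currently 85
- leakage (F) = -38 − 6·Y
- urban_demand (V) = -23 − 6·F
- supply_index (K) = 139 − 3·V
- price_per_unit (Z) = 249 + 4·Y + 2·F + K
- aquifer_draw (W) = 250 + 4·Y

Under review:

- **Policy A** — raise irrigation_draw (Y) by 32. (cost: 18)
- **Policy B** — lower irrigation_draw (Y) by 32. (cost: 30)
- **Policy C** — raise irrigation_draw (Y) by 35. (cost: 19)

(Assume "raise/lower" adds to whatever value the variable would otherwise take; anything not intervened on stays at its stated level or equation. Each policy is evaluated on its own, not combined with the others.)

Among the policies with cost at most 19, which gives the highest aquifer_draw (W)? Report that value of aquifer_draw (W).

730

Policy A (Y + 32):
  Y = 85 + 32 = 117
  W = 250 + 4·117 = 718
Policy C (Y + 35):
  Y = 85 + 35 = 120
  W = 250 + 4·120 = 730
Comparing — Policy A: W=718, Policy C: W=730. Highest is 730 (Policy C).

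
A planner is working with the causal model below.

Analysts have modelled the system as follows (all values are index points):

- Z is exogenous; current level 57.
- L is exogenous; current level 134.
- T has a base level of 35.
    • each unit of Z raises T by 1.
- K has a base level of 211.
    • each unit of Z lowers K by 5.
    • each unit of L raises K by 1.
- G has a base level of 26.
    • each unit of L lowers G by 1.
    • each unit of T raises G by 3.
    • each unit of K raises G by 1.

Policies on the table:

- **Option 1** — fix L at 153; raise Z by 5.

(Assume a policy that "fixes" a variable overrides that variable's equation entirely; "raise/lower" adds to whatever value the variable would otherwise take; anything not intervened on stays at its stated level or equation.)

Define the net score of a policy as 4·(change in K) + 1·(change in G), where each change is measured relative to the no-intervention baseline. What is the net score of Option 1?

Baseline:
  Z = 57
  L = 134
  T = 35 + 57 = 92
  K = 211 − 5·57 + 134 = 60
  G = 26 − 134 + 3·92 + 60 = 228
Option 1 (L := 153, Z + 5):
  Z = 57 + 5 = 62
  L = 153
  T = 35 + 62 = 97
  K = 211 − 5·62 + 153 = 54
  G = 26 − 153 + 3·97 + 54 = 218
ΔK = 54 − 60 = -6; ΔG = 218 − 228 = -10
Score = 4·(-6) + 1·(-10) = -34

-34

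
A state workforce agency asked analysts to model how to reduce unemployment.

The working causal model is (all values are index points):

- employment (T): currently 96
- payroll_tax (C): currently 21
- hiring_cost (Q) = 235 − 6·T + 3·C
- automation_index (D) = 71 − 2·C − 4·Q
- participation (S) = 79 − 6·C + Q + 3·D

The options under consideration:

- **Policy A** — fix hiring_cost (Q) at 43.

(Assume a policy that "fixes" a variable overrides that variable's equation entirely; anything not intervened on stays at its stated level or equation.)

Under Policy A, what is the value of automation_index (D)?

Policy A (Q := 43):
  T = 96
  C = 21
  Q = 43
  D = 71 − 2·21 − 4·43 = -143

-143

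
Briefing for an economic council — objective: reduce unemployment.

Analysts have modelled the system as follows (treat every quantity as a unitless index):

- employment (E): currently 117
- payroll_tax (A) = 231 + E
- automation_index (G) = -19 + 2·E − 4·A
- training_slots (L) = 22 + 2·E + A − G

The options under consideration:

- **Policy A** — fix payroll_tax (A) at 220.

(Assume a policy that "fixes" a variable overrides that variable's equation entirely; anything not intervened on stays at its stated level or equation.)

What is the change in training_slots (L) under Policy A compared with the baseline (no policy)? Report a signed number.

Baseline:
  E = 117
  A = 231 + 117 = 348
  G = -19 + 2·117 − 4·348 = -1177
  L = 22 + 2·117 + 348 − (-1177) = 1781
Policy A (A := 220):
  E = 117
  A = 220
  G = -19 + 2·117 − 4·220 = -665
  L = 22 + 2·117 + 220 − (-665) = 1141
Change in L: 1141 − 1781 = -640

-640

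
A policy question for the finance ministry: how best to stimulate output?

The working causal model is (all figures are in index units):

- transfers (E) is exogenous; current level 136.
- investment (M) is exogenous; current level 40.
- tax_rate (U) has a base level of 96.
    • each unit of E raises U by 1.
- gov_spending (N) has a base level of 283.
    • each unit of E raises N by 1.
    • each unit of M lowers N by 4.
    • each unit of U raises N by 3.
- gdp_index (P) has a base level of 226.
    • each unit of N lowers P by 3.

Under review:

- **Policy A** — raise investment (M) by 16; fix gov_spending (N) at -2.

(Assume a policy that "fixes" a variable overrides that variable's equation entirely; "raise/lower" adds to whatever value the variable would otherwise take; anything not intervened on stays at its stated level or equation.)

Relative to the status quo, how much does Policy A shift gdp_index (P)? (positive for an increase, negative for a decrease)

2871

Baseline:
  E = 136
  M = 40
  U = 96 + 136 = 232
  N = 283 + 136 − 4·40 + 3·232 = 955
  P = 226 − 3·955 = -2639
Policy A (M + 16, N := -2):
  E = 136
  M = 40 + 16 = 56
  U = 96 + 136 = 232
  N = -2
  P = 226 − 3·(-2) = 232
Change in P: 232 − (-2639) = 2871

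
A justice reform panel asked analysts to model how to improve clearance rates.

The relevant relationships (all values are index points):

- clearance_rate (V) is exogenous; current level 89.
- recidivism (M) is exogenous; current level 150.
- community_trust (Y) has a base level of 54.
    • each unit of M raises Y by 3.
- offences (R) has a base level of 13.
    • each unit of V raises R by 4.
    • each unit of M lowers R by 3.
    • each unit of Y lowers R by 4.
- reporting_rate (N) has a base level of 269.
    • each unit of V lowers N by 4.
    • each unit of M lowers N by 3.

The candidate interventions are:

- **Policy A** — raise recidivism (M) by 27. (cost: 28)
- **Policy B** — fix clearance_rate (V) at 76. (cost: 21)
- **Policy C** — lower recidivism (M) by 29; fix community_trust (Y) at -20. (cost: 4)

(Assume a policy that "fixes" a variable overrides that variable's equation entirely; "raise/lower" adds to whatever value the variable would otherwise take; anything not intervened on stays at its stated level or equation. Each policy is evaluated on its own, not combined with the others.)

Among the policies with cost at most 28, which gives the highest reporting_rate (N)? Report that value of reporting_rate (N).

Policy A (M + 27):
  V = 89
  M = 150 + 27 = 177
  N = 269 − 4·89 − 3·177 = -618
Policy B (V := 76):
  V = 76
  M = 150
  N = 269 − 4·76 − 3·150 = -485
Policy C (M − 29, Y := -20):
  V = 89
  M = 150 − 29 = 121
  N = 269 − 4·89 − 3·121 = -450
Comparing — Policy A: N=-618, Policy B: N=-485, Policy C: N=-450. Highest is -450 (Policy C).

-450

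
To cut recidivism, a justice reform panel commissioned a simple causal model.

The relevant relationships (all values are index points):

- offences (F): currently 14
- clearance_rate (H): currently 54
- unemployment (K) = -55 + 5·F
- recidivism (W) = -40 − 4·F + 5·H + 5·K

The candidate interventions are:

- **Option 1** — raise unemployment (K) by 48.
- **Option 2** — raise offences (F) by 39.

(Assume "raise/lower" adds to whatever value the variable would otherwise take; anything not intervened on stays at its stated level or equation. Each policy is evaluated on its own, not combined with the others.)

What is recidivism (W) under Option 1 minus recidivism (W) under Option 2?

-579

Option 1 (K + 48):
  F = 14
  H = 54
  K = -55 + 5·14 (+48 from intervention) = 63
  W = -40 − 4·14 + 5·54 + 5·63 = 489
Option 2 (F + 39):
  F = 14 + 39 = 53
  H = 54
  K = -55 + 5·53 = 210
  W = -40 − 4·53 + 5·54 + 5·210 = 1068
W: 489 − 1068 = -579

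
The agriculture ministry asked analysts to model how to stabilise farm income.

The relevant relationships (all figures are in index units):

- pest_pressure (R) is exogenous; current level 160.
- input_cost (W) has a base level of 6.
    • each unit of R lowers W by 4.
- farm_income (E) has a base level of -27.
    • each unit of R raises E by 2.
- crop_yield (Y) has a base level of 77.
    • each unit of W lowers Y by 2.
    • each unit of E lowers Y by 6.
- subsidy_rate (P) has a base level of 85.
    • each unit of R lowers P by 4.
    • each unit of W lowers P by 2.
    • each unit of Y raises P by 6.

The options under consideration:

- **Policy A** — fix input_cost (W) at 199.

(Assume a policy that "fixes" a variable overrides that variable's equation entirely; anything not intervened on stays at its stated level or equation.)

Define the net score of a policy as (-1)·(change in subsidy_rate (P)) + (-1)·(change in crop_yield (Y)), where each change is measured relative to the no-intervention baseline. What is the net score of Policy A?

13328

Baseline:
  R = 160
  W = 6 − 4·160 = -634
  E = -27 + 2·160 = 293
  Y = 77 − 2·(-634) − 6·293 = -413
  P = 85 − 4·160 − 2·(-634) + 6·(-413) = -1765
Policy A (W := 199):
  R = 160
  W = 199
  E = -27 + 2·160 = 293
  Y = 77 − 2·199 − 6·293 = -2079
  P = 85 − 4·160 − 2·199 + 6·(-2079) = -13427
ΔP = -13427 − (-1765) = -11662; ΔY = -2079 − (-413) = -1666
Score = (-1)·(-11662) + (-1)·(-1666) = 13328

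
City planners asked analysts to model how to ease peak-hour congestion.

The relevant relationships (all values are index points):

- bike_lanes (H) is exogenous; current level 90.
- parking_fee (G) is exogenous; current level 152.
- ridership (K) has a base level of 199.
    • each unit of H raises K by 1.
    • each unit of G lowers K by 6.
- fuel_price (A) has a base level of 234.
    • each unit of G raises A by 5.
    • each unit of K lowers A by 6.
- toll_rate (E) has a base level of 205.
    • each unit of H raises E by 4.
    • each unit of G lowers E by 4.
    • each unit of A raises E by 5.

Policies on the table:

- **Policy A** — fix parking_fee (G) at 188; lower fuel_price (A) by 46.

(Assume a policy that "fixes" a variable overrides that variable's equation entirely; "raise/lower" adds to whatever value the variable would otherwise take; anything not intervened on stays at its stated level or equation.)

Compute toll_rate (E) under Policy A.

30623

Policy A (G := 188, A − 46):
  H = 90
  G = 188
  K = 199 + 90 − 6·188 = -839
  A = 234 + 5·188 − 6·(-839) (−46 from intervention) = 6162
  E = 205 + 4·90 − 4·188 + 5·6162 = 30623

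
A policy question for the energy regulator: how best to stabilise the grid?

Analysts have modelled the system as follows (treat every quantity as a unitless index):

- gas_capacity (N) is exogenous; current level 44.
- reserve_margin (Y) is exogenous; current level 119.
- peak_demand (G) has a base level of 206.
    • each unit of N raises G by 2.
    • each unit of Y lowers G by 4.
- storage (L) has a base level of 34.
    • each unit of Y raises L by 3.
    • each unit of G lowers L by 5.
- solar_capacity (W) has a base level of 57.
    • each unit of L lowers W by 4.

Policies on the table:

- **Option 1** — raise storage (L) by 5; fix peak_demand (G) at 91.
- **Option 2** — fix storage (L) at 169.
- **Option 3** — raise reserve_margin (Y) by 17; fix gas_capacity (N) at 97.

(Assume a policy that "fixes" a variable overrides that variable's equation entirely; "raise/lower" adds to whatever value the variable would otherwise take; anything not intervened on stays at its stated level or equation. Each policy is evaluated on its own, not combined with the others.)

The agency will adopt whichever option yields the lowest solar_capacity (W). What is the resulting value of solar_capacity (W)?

-4591

Option 1 (L + 5, G := 91):
  N = 44
  Y = 119
  G = 91
  L = 34 + 3·119 − 5·91 (+5 from intervention) = -59
  W = 57 − 4·(-59) = 293
Option 2 (L := 169):
  N = 44
  Y = 119
  G = 206 + 2·44 − 4·119 = -182
  L = 169
  W = 57 − 4·169 = -619
Option 3 (Y + 17, N := 97):
  N = 97
  Y = 119 + 17 = 136
  G = 206 + 2·97 − 4·136 = -144
  L = 34 + 3·136 − 5·(-144) = 1162
  W = 57 − 4·1162 = -4591
Comparing — Option 1: W=293, Option 2: W=-619, Option 3: W=-4591. Lowest is -4591 (Option 3).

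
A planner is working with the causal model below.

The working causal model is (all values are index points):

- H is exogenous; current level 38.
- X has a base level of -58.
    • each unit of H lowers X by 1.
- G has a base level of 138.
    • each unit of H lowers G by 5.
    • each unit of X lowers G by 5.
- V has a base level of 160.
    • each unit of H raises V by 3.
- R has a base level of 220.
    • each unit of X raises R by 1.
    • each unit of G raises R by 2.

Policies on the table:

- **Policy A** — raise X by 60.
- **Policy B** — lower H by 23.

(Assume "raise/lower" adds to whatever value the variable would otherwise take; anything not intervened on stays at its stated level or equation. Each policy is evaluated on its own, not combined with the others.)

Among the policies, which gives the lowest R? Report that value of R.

440

Policy A (X + 60):
  H = 38
  X = -58 − 38 (+60 from intervention) = -36
  G = 138 − 5·38 − 5·(-36) = 128
  R = 220 + (-36) + 2·128 = 440
Policy B (H − 23):
  H = 38 − 23 = 15
  X = -58 − 15 = -73
  G = 138 − 5·15 − 5·(-73) = 428
  R = 220 + (-73) + 2·428 = 1003
Comparing — Policy A: R=440, Policy B: R=1003. Lowest is 440 (Policy A).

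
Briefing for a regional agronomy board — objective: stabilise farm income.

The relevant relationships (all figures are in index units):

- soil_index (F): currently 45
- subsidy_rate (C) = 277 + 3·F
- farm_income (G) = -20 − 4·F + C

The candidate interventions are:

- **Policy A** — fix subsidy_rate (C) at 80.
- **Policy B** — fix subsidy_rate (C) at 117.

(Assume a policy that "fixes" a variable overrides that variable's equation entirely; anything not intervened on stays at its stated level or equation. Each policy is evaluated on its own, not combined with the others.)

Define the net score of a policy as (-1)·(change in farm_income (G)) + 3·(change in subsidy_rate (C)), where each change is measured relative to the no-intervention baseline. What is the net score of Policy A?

Baseline:
  F = 45
  C = 277 + 3·45 = 412
  G = -20 − 4·45 + 412 = 212
Policy A (C := 80):
  F = 45
  C = 80
  G = -20 − 4·45 + 80 = -120
ΔG = -120 − 212 = -332; ΔC = 80 − 412 = -332
Score = (-1)·(-332) + 3·(-332) = -664

-664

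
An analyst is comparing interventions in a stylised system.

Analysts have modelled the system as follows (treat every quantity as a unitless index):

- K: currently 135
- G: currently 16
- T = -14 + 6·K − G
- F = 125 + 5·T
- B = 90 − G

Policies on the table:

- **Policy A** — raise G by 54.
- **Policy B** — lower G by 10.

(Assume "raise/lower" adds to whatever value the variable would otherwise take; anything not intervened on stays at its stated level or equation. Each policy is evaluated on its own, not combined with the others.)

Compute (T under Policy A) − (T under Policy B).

Policy A (G + 54):
  K = 135
  G = 16 + 54 = 70
  T = -14 + 6·135 − 70 = 726
Policy B (G − 10):
  K = 135
  G = 16 − 10 = 6
  T = -14 + 6·135 − 6 = 790
T: 726 − 790 = -64

-64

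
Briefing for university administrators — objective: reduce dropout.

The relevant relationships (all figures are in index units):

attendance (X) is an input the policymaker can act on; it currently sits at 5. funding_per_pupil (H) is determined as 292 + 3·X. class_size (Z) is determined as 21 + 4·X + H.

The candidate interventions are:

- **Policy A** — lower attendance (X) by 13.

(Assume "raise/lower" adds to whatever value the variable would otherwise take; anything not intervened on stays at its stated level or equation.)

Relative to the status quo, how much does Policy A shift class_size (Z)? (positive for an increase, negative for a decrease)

Baseline:
  X = 5
  H = 292 + 3·5 = 307
  Z = 21 + 4·5 + 307 = 348
Policy A (X − 13):
  X = 5 − 13 = -8
  H = 292 + 3·(-8) = 268
  Z = 21 + 4·(-8) + 268 = 257
Change in Z: 257 − 348 = -91

-91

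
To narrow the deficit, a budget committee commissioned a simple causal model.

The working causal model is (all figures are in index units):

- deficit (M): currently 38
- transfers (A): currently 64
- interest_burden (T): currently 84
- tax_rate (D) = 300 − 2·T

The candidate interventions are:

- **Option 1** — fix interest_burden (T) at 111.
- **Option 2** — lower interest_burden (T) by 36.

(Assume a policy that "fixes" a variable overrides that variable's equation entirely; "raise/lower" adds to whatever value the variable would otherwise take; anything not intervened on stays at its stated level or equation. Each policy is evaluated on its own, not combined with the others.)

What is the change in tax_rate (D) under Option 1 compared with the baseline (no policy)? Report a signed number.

-54

Baseline:
  T = 84
  D = 300 − 2·84 = 132
Option 1 (T := 111):
  T = 111
  D = 300 − 2·111 = 78
Change in D: 78 − 132 = -54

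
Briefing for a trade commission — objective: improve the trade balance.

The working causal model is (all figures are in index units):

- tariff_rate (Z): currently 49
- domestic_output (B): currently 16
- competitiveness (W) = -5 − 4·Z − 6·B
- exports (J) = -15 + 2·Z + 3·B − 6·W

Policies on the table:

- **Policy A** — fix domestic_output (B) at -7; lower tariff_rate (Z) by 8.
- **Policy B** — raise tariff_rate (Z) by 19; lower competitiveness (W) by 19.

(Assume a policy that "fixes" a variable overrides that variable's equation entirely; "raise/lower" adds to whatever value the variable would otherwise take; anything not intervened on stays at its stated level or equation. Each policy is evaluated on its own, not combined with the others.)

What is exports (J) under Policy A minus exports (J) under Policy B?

Policy A (B := -7, Z − 8):
  Z = 49 − 8 = 41
  B = -7
  W = -5 − 4·41 − 6·(-7) = -127
  J = -15 + 2·41 + 3·(-7) − 6·(-127) = 808
Policy B (Z + 19, W − 19):
  Z = 49 + 19 = 68
  B = 16
  W = -5 − 4·68 − 6·16 (−19 from intervention) = -392
  J = -15 + 2·68 + 3·16 − 6·(-392) = 2521
J: 808 − 2521 = -1713

-1713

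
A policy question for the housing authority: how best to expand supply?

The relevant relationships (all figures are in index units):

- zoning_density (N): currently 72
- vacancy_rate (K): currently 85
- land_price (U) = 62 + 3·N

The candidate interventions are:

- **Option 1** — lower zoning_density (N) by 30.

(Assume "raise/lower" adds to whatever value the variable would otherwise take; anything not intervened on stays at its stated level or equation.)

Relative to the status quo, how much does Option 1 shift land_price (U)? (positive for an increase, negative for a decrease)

Baseline:
  N = 72
  U = 62 + 3·72 = 278
Option 1 (N − 30):
  N = 72 − 30 = 42
  U = 62 + 3·42 = 188
Change in U: 188 − 278 = -90

-90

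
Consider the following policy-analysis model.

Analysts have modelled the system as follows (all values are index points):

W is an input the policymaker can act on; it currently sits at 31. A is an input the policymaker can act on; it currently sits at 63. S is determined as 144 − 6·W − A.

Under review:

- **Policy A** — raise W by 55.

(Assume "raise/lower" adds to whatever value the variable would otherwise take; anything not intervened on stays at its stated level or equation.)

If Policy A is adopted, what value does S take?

Policy A (W + 55):
  W = 31 + 55 = 86
  A = 63
  S = 144 − 6·86 − 63 = -435

-435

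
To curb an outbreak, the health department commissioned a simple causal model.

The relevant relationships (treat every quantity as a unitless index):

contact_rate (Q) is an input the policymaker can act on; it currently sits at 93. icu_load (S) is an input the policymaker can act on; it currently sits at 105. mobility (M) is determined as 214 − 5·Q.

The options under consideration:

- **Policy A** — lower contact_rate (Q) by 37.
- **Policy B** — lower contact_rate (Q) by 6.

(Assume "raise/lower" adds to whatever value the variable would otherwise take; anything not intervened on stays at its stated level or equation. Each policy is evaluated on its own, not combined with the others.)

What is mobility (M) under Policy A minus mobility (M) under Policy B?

Policy A (Q − 37):
  Q = 93 − 37 = 56
  M = 214 − 5·56 = -66
Policy B (Q − 6):
  Q = 93 − 6 = 87
  M = 214 − 5·87 = -221
M: -66 − (-221) = 155

155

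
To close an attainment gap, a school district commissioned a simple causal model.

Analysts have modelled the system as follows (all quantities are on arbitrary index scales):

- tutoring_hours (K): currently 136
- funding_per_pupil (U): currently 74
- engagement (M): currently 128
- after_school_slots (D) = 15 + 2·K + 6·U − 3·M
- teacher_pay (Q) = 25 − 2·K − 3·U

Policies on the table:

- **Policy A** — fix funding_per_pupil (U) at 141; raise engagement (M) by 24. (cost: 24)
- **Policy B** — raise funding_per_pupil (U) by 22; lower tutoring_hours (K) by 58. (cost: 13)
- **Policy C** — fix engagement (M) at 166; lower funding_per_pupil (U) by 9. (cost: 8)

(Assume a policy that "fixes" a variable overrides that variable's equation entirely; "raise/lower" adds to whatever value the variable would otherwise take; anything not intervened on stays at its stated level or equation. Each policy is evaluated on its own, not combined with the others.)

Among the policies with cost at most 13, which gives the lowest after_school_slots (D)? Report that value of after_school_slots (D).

Policy B (U + 22, K − 58):
  K = 136 − 58 = 78
  U = 74 + 22 = 96
  M = 128
  D = 15 + 2·78 + 6·96 − 3·128 = 363
Policy C (M := 166, U − 9):
  K = 136
  U = 74 − 9 = 65
  M = 166
  D = 15 + 2·136 + 6·65 − 3·166 = 179
Comparing — Policy B: D=363, Policy C: D=179. Lowest is 179 (Policy C).

179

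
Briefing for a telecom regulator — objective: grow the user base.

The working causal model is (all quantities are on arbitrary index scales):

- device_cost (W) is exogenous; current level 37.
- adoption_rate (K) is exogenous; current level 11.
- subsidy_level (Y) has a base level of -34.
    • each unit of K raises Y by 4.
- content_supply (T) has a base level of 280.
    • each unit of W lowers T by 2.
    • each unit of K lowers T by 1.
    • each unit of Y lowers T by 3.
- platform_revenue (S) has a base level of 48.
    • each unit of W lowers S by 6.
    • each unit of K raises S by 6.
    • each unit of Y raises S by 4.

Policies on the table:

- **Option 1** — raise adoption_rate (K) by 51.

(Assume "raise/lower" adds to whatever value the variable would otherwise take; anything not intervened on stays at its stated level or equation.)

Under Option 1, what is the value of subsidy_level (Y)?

214

Option 1 (K + 51):
  K = 11 + 51 = 62
  Y = -34 + 4·62 = 214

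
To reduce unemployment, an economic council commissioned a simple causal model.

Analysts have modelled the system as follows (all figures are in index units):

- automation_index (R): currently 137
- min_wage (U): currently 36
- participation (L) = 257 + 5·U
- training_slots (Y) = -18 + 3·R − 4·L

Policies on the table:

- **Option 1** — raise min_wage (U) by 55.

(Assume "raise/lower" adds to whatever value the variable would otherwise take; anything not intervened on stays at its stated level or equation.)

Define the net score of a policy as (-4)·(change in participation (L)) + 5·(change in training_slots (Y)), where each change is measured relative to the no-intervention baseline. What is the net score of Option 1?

Baseline:
  R = 137
  U = 36
  L = 257 + 5·36 = 437
  Y = -18 + 3·137 − 4·437 = -1355
Option 1 (U + 55):
  R = 137
  U = 36 + 55 = 91
  L = 257 + 5·91 = 712
  Y = -18 + 3·137 − 4·712 = -2455
ΔL = 712 − 437 = 275; ΔY = -2455 − (-1355) = -1100
Score = (-4)·275 + 5·(-1100) = -6600

-6600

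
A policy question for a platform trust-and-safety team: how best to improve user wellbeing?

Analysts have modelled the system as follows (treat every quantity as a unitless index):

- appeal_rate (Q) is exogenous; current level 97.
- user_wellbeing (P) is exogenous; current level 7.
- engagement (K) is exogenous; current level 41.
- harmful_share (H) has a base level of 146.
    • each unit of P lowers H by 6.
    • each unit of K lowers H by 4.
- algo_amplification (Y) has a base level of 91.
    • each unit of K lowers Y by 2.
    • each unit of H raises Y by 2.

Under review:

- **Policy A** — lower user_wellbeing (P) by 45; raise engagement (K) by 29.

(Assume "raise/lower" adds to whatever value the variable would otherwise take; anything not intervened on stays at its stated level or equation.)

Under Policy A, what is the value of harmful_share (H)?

Policy A (P − 45, K + 29):
  P = 7 − 45 = -38
  K = 41 + 29 = 70
  H = 146 − 6·(-38) − 4·70 = 94

94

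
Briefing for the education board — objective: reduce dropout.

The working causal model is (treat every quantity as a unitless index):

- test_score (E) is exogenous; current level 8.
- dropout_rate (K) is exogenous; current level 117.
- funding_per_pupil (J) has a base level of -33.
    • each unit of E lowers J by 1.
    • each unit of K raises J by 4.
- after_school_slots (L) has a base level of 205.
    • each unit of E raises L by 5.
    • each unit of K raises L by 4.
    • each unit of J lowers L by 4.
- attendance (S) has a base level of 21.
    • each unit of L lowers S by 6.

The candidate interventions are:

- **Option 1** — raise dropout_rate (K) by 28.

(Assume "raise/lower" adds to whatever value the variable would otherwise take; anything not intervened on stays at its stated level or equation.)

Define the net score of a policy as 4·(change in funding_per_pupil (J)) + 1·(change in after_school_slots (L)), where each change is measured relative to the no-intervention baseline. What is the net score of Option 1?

112

Baseline:
  E = 8
  K = 117
  J = -33 − 8 + 4·117 = 427
  L = 205 + 5·8 + 4·117 − 4·427 = -995
Option 1 (K + 28):
  E = 8
  K = 117 + 28 = 145
  J = -33 − 8 + 4·145 = 539
  L = 205 + 5·8 + 4·145 − 4·539 = -1331
ΔJ = 539 − 427 = 112; ΔL = -1331 − (-995) = -336
Score = 4·112 + 1·(-336) = 112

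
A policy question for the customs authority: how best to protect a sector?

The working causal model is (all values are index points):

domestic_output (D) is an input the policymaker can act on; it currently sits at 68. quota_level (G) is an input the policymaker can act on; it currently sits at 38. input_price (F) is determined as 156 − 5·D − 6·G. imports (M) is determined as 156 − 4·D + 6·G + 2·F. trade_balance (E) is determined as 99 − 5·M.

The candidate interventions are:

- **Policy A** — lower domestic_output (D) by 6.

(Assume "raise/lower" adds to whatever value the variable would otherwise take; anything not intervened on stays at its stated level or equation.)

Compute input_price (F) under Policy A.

-382

Policy A (D − 6):
  D = 68 − 6 = 62
  G = 38
  F = 156 − 5·62 − 6·38 = -382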